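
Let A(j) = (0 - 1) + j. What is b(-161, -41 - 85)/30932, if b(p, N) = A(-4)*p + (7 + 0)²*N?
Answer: -5369/30932 ≈ -0.17357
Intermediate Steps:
A(j) = -1 + j
b(p, N) = -5*p + 49*N (b(p, N) = (-1 - 4)*p + (7 + 0)²*N = -5*p + 7²*N = -5*p + 49*N)
b(-161, -41 - 85)/30932 = (-5*(-161) + 49*(-41 - 85))/30932 = (805 + 49*(-126))*(1/30932) = (805 - 6174)*(1/30932) = -5369*1/30932 = -5369/30932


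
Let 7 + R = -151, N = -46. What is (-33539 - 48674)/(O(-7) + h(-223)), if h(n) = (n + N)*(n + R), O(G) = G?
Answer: -82213/102482 ≈ -0.80222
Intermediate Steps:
R = -158 (R = -7 - 151 = -158)
h(n) = (-158 + n)*(-46 + n) (h(n) = (n - 46)*(n - 158) = (-46 + n)*(-158 + n) = (-158 + n)*(-46 + n))
(-33539 - 48674)/(O(-7) + h(-223)) = (-33539 - 48674)/(-7 + (7268 + (-223)² - 204*(-223))) = -82213/(-7 + (7268 + 49729 + 45492)) = -82213/(-7 + 102489) = -82213/102482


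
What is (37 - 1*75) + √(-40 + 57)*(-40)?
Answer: -38 - 40*√17 ≈ -202.92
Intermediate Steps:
(37 - 1*75) + √(-40 + 57)*(-40) = (37 - 75) + √17*(-40) = -38 - 40*√17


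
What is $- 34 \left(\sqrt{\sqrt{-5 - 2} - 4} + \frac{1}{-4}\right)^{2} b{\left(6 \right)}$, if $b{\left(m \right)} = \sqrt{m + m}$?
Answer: $- \frac{17 \sqrt{3} \left(1 - 4 \sqrt{-4 + i \sqrt{7}}\right)^{2}}{4} \approx 500.9 - 188.12 i$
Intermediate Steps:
$b{\left(m \right)} = \sqrt{2} \sqrt{m}$ ($b{\left(m \right)} = \sqrt{2 m} = \sqrt{2} \sqrt{m}$)
$- 34 \left(\sqrt{\sqrt{-5 - 2} - 4} + \frac{1}{-4}\right)^{2} b{\left(6 \right)} = - 34 \left(\sqrt{\sqrt{-5 - 2} - 4} + \frac{1}{-4}\right)^{2} \sqrt{2} \sqrt{6} = - 34 \left(\sqrt{\sqrt{-7} - 4} - \frac{1}{4}\right)^{2} \cdot 2 \sqrt{3} = - 34 \left(\sqrt{i \sqrt{7} - 4} - \frac{1}{4}\right)^{2} \cdot 2 \sqrt{3} = - 34 \left(\sqrt{-4 + i \sqrt{7}} - \frac{1}{4}\right)^{2} \cdot 2 \sqrt{3} = - 34 \left(- \frac{1}{4} + \sqrt{-4 + i \sqrt{7}}\right)^{2} \cdot 2 \sqrt{3} = - 68 \sqrt{3} \left(- \frac{1}{4} + \sqrt{-4 + i \sqrt{7}}\right)^{2}$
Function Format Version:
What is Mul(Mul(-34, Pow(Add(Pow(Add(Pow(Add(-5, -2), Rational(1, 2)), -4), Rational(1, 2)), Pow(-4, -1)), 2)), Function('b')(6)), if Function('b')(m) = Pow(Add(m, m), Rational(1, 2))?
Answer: Mul(Rational(-17, 4), Pow(3, Rational(1, 2)), Pow(Add(1, Mul(-4, Pow(Add(-4, Mul(I, Pow(7, Rational(1, 2)))), Rational(1, 2)))), 2)) ≈ Add(500.90, Mul(-188.12, I))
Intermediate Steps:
Function('b')(m) = Mul(Pow(2, Rational(1, 2)), Pow(m, Rational(1, 2))) (Function('b')(m) = Pow(Mul(2, m), Rational(1, 2)) = Mul(Pow(2, Rational(1, 2)), Pow(m, Rational(1, 2))))
Mul(Mul(-34, Pow(Add(Pow(Add(Pow(Add(-5, -2), Rational(1, 2)), -4), Rational(1, 2)), Pow(-4, -1)), 2)), Function('b')(6)) = Mul(Mul(-34, Pow(Add(Pow(Add(Pow(Add(-5, -2), Rational(1, 2)), -4), Rational(1, 2)), Pow(-4, -1)), 2)), Mul(Pow(2, Rational(1, 2)), Pow(6, Rational(1, 2)))) = Mul(Mul(-34, Pow(Add(Pow(Add(Pow(-7, Rational(1, 2)), -4), Rational(1, 2)), Rational(-1, 4)), 2)), Mul(2, Pow(3, Rational(1, 2)))) = Mul(Mul(-34, Pow(Add(Pow(Add(Mul(I, Pow(7, Rational(1, 2))), -4), Rational(1, 2)), Rational(-1, 4)), 2)), Mul(2, Pow(3, Rational(1, 2)))) = Mul(Mul(-34, Pow(Add(Pow(Add(-4, Mul(I, Pow(7, Rational(1, 2)))), Rational(1, 2)), Rational(-1, 4)), 2)), Mul(2, Pow(3, Rational(1, 2)))) = Mul(Mul(-34, Pow(Add(Rational(-1, 4), Pow(Add(-4, Mul(I, Pow(7, Rational(1, 2)))), Rational(1, 2))), 2)), Mul(2, Pow(3, Rational(1, 2)))) = Mul(-68, Pow(3, Rational(1, 2)), Pow(Add(Rational(-1, 4), Pow(Add(-4, Mul(I, Pow(7, Rational(1, 2)))), Rational(1, 2))), 2))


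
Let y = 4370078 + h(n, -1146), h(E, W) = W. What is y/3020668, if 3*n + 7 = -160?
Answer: 1092233/755167 ≈ 1.4463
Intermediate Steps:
n = -167/3 (n = -7/3 + (1/3)*(-160) = -7/3 - 160/3 = -167/3 ≈ -55.667)
y = 4368932 (y = 4370078 - 1146 = 4368932)
y/3020668 = 4368932/3020668 = 4368932*(1/3020668) = 1092233/755167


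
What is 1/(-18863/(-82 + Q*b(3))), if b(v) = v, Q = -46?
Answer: 220/18863 ≈ 0.011663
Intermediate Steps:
1/(-18863/(-82 + Q*b(3))) = 1/(-18863/(-82 - 46*3)) = 1/(-18863/(-82 - 138)) = 1/(-18863/(-220)) = 1/(-18863*(-1/220)) = 1/(18863/220) = 220/18863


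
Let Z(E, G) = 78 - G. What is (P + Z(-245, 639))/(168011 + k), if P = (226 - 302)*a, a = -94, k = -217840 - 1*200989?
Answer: -6583/250818 ≈ -0.026246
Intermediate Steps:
k = -418829 (k = -217840 - 200989 = -418829)
P = 7144 (P = (226 - 302)*(-94) = -76*(-94) = 7144)
(P + Z(-245, 639))/(168011 + k) = (7144 + (78 - 1*639))/(168011 - 418829) = (7144 + (78 - 639))/(-250818) = (7144 - 561)*(-1/250818) = 6583*(-1/250818) = -6583/250818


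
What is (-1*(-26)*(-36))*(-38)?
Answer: 35568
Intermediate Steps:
(-1*(-26)*(-36))*(-38) = (26*(-36))*(-38) = -936*(-38) = 35568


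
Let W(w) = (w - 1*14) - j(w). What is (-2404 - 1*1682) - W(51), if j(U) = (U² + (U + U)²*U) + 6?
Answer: 529088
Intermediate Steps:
j(U) = 6 + U² + 4*U³ (j(U) = (U² + (2*U)²*U) + 6 = (U² + (4*U²)*U) + 6 = (U² + 4*U³) + 6 = 6 + U² + 4*U³)
W(w) = -20 + w - w² - 4*w³ (W(w) = (w - 1*14) - (6 + w² + 4*w³) = (w - 14) + (-6 - w² - 4*w³) = (-14 + w) + (-6 - w² - 4*w³) = -20 + w - w² - 4*w³)
(-2404 - 1*1682) - W(51) = (-2404 - 1*1682) - (-20 + 51 - 1*51² - 4*51³) = (-2404 - 1682) - (-20 + 51 - 1*2601 - 4*132651) = -4086 - (-20 + 51 - 2601 - 530604) = -4086 - 1*(-533174) = -4086 + 533174 = 529088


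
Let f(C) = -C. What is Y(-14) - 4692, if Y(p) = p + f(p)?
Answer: -4692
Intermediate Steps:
Y(p) = 0 (Y(p) = p - p = 0)
Y(-14) - 4692 = 0 - 4692 = -4692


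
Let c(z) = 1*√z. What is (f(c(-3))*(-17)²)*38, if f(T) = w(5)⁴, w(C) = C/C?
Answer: 10982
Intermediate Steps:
w(C) = 1
c(z) = √z
f(T) = 1 (f(T) = 1⁴ = 1)
(f(c(-3))*(-17)²)*38 = (1*(-17)²)*38 = (1*289)*38 = 289*38 = 10982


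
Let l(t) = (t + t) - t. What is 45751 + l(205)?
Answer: 45956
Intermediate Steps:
l(t) = t (l(t) = 2*t - t = t)
45751 + l(205) = 45751 + 205 = 45956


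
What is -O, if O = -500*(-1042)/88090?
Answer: -52100/8809 ≈ -5.9144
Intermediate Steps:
O = 52100/8809 (O = 521000*(1/88090) = 52100/8809 ≈ 5.9144)
-O = -1*52100/8809 = -52100/8809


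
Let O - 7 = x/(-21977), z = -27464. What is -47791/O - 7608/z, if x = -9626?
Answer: -3605534081216/561175345 ≈ -6425.0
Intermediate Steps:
O = 163465/21977 (O = 7 - 9626/(-21977) = 7 - 9626*(-1/21977) = 7 + 9626/21977 = 163465/21977 ≈ 7.4380)
-47791/O - 7608/z = -47791/163465/21977 - 7608/(-27464) = -47791*21977/163465 - 7608*(-1/27464) = -1050302807/163465 + 951/3433 = -3605534081216/561175345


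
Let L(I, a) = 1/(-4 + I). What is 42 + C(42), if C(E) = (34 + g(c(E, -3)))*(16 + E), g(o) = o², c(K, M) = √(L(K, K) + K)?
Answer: 84579/19 ≈ 4451.5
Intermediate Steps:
c(K, M) = √(K + 1/(-4 + K)) (c(K, M) = √(1/(-4 + K) + K) = √(K + 1/(-4 + K)))
C(E) = (16 + E)*(34 + (1 + E*(-4 + E))/(-4 + E)) (C(E) = (34 + (√((1 + E*(-4 + E))/(-4 + E)))²)*(16 + E) = (34 + (1 + E*(-4 + E))/(-4 + E))*(16 + E) = (16 + E)*(34 + (1 + E*(-4 + E))/(-4 + E)))
42 + C(42) = 42 + (-2160 + 42³ + 46*42² + 345*42)/(-4 + 42) = 42 + (-2160 + 74088 + 46*1764 + 14490)/38 = 42 + (-2160 + 74088 + 81144 + 14490)/38 = 42 + (1/38)*167562 = 42 + 83781/19 = 84579/19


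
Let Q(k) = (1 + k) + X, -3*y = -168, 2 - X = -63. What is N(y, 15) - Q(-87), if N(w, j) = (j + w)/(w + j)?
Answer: 22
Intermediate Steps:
X = 65 (X = 2 - 1*(-63) = 2 + 63 = 65)
y = 56 (y = -⅓*(-168) = 56)
N(w, j) = 1 (N(w, j) = (j + w)/(j + w) = 1)
Q(k) = 66 + k (Q(k) = (1 + k) + 65 = 66 + k)
N(y, 15) - Q(-87) = 1 - (66 - 87) = 1 - 1*(-21) = 1 + 21 = 22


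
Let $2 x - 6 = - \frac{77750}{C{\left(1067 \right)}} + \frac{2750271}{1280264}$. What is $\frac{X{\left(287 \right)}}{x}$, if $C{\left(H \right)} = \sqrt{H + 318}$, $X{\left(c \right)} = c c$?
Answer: $- \frac{121889032369489116144}{396326623826896787215} - \frac{167951250245552781056 \sqrt{1385}}{79265324765379357443} \approx -79.162$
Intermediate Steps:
$X{\left(c \right)} = c^{2}$
$C{\left(H \right)} = \sqrt{318 + H}$
$x = \frac{10431855}{2560528} - \frac{7775 \sqrt{1385}}{277}$ ($x = 3 + \frac{- \frac{77750}{\sqrt{318 + 1067}} + \frac{2750271}{1280264}}{2} = 3 + \frac{- \frac{77750}{\sqrt{1385}} + 2750271 \cdot \frac{1}{1280264}}{2} = 3 + \frac{- 77750 \frac{\sqrt{1385}}{1385} + \frac{2750271}{1280264}}{2} = 3 + \frac{- \frac{15550 \sqrt{1385}}{277} + \frac{2750271}{1280264}}{2} = 3 + \frac{\frac{2750271}{1280264} - \frac{15550 \sqrt{1385}}{277}}{2} = 3 + \left(\frac{2750271}{2560528} - \frac{7775 \sqrt{1385}}{277}\right) = \frac{10431855}{2560528} - \frac{7775 \sqrt{1385}}{277} \approx -1040.5$)
$\frac{X{\left(287 \right)}}{x} = \frac{287^{2}}{\frac{10431855}{2560528} - \frac{7775 \sqrt{1385}}{277}} = \frac{82369}{\frac{10431855}{2560528} - \frac{7775 \sqrt{1385}}{277}}$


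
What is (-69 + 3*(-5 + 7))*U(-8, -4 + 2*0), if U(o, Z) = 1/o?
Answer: 63/8 ≈ 7.8750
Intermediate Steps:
(-69 + 3*(-5 + 7))*U(-8, -4 + 2*0) = (-69 + 3*(-5 + 7))/(-8) = (-69 + 3*2)*(-⅛) = (-69 + 6)*(-⅛) = -63*(-⅛) = 63/8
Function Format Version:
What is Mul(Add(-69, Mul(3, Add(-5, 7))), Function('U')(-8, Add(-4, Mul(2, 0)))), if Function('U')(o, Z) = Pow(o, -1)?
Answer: Rational(63, 8) ≈ 7.8750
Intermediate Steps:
Mul(Add(-69, Mul(3, Add(-5, 7))), Function('U')(-8, Add(-4, Mul(2, 0)))) = Mul(Add(-69, Mul(3, Add(-5, 7))), Pow(-8, -1)) = Mul(Add(-69, Mul(3, 2)), Rational(-1, 8)) = Mul(Add(-69, 6), Rational(-1, 8)) = Mul(-63, Rational(-1, 8)) = Rational(63, 8)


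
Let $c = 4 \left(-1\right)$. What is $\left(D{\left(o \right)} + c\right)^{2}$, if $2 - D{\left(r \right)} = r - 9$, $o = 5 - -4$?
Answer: $4$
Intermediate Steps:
$c = -4$
$o = 9$ ($o = 5 + 4 = 9$)
$D{\left(r \right)} = 11 - r$ ($D{\left(r \right)} = 2 - \left(r - 9\right) = 2 - \left(-9 + r\right) = 11 - r$)
$\left(D{\left(o \right)} + c\right)^{2} = \left(\left(11 - 9\right) - 4\right)^{2} = \left(2 - 4\right)^{2} = \left(-2\right)^{2} = 4$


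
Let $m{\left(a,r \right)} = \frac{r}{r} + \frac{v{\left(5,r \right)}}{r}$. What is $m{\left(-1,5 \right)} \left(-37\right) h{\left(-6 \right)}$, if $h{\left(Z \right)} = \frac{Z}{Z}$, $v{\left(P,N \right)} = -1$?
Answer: $- \frac{148}{5} \approx -29.6$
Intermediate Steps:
$m{\left(a,r \right)} = 1 - \frac{1}{r}$ ($m{\left(a,r \right)} = \frac{r}{r} - \frac{1}{r} = 1 - \frac{1}{r}$)
$h{\left(Z \right)} = 1$
$m{\left(-1,5 \right)} \left(-37\right) h{\left(-6 \right)} = \frac{-1 + 5}{5} \left(-37\right) 1 = \frac{1}{5} \cdot 4 \left(-37\right) 1 = \frac{4}{5} \left(-37\right) 1 = \left(- \frac{148}{5}\right) 1 = - \frac{148}{5}$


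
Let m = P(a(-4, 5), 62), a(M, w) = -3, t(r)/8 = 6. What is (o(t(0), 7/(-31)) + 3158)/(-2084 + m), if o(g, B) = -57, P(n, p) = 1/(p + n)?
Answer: -26137/17565 ≈ -1.4880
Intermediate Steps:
t(r) = 48 (t(r) = 8*6 = 48)
P(n, p) = 1/(n + p)
m = 1/59 (m = 1/(-3 + 62) = 1/59 ≈ 0.016949)
(o(t(0), 7/(-31)) + 3158)/(-2084 + m) = (-57 + 3158)/(-2084 + 1/59) = 3101/(-122955/59) = 3101*(-59/122955) = -26137/17565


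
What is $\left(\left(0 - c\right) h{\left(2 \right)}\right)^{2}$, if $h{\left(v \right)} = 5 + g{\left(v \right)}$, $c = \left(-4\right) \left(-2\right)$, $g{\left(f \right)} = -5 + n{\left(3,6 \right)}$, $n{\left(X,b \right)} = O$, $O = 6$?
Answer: $2304$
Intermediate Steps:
$n{\left(X,b \right)} = 6$
$g{\left(f \right)} = 1$ ($g{\left(f \right)} = -5 + 6 = 1$)
$c = 8$
$h{\left(v \right)} = 6$ ($h{\left(v \right)} = 5 + 1 = 6$)
$\left(\left(0 - c\right) h{\left(2 \right)}\right)^{2} = \left(\left(0 - 8\right) 6\right)^{2} = \left(\left(-8\right) 6\right)^{2} = \left(-48\right)^{2} = 2304$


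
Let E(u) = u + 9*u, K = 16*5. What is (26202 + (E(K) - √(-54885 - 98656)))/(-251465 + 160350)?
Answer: -27002/91115 + I*√153541/91115 ≈ -0.29635 + 0.0043005*I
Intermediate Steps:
K = 80
E(u) = 10*u
(26202 + (E(K) - √(-54885 - 98656)))/(-251465 + 160350) = (26202 + (10*80 - √(-54885 - 98656)))/(-251465 + 160350) = (26202 + (800 - √(-153541)))/(-91115) = (26202 + (800 - I*√153541))*(-1/91115) = (27002 - I*√153541)*(-1/91115) = -27002/91115 + I*√153541/91115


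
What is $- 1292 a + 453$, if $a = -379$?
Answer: $490121$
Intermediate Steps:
$- 1292 a + 453 = \left(-1292\right) \left(-379\right) + 453 = 489668 + 453 = 490121$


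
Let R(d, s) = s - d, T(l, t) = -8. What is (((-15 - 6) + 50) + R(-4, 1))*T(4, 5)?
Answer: -272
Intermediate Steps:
(((-15 - 6) + 50) + R(-4, 1))*T(4, 5) = (((-15 - 6) + 50) + (1 - 1*(-4)))*(-8) = ((-21 + 50) + (1 + 4))*(-8) = (29 + 5)*(-8) = 34*(-8) = -272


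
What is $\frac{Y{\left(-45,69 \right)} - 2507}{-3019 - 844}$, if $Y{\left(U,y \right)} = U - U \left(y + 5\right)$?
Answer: $- \frac{778}{3863} \approx -0.2014$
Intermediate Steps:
$Y{\left(U,y \right)} = U - U \left(5 + y\right)$
$\frac{Y{\left(-45,69 \right)} - 2507}{-3019 - 844} = \frac{\left(-1\right) \left(-45\right) \left(4 + 69\right) - 2507}{-3019 - 844} = \frac{\left(-1\right) \left(-45\right) 73 - 2507}{-3863} = \left(3285 - 2507\right) \left(- \frac{1}{3863}\right) = 778 \left(- \frac{1}{3863}\right) = - \frac{778}{3863}$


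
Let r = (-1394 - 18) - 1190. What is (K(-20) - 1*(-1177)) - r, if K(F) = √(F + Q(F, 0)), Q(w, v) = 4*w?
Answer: 3779 + 10*I ≈ 3779.0 + 10.0*I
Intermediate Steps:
r = -2602 (r = -1412 - 1190 = -2602)
K(F) = √5*√F (K(F) = √(F + 4*F) = √(5*F) = √5*√F)
(K(-20) - 1*(-1177)) - r = (√5*√(-20) - 1*(-1177)) - 1*(-2602) = (√5*(2*I*√5) + 1177) + 2602 = (10*I + 1177) + 2602 = (1177 + 10*I) + 2602 = 3779 + 10*I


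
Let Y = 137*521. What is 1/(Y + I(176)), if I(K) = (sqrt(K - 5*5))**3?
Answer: 71377/5091233178 - 151*sqrt(151)/5091233178 ≈ 1.3655e-5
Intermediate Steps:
Y = 71377
I(K) = (-25 + K)**(3/2) (I(K) = (sqrt(K - 25))**3 = (sqrt(-25 + K))**3 = (-25 + K)**(3/2))
1/(Y + I(176)) = 1/(71377 + (-25 + 176)**(3/2)) = 1/(71377 + 151**(3/2)) = 1/(71377 + 151*sqrt(151))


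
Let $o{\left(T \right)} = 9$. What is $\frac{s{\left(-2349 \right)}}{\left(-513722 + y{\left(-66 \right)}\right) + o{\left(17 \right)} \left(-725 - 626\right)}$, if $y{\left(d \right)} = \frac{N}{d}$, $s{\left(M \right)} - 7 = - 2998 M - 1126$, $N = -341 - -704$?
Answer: $- \frac{4694122}{350591} \approx -13.389$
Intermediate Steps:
$N = 363$ ($N = -341 + 704 = 363$)
$s{\left(M \right)} = -1119 - 2998 M$ ($s{\left(M \right)} = 7 - \left(1126 + 2998 M\right) = -1119 - 2998 M$)
$y{\left(d \right)} = \frac{363}{d}$
$\frac{s{\left(-2349 \right)}}{\left(-513722 + y{\left(-66 \right)}\right) + o{\left(17 \right)} \left(-725 - 626\right)} = \frac{-1119 - -7042302}{\left(-513722 + \frac{363}{-66}\right) + 9 \left(-725 - 626\right)} = \frac{-1119 + 7042302}{\left(-513722 + 363 \left(- \frac{1}{66}\right)\right) + 9 \left(-1351\right)} = \frac{7041183}{\left(-513722 - \frac{11}{2}\right) - 12159} = \frac{7041183}{- \frac{1027455}{2} - 12159} = \frac{7041183}{- \frac{1051773}{2}} = 7041183 \left(- \frac{2}{1051773}\right) = - \frac{4694122}{350591}$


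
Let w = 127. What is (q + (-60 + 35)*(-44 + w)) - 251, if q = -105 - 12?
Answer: -2443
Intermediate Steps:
q = -117
(q + (-60 + 35)*(-44 + w)) - 251 = (-117 + (-60 + 35)*(-44 + 127)) - 251 = (-117 - 25*83) - 251 = (-117 - 2075) - 251 = -2192 - 251 = -2443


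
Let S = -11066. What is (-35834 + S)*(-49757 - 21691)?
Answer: 3350911200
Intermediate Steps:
(-35834 + S)*(-49757 - 21691) = (-35834 - 11066)*(-49757 - 21691) = -46900*(-71448) = 3350911200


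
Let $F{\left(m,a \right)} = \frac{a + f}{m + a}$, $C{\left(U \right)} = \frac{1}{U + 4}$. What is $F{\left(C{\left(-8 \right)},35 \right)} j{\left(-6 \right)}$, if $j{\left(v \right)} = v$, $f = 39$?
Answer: $- \frac{1776}{139} \approx -12.777$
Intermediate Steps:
$C{\left(U \right)} = \frac{1}{4 + U}$
$F{\left(m,a \right)} = \frac{39 + a}{a + m}$ ($F{\left(m,a \right)} = \frac{a + 39}{m + a} = \frac{39 + a}{a + m}$)
$F{\left(C{\left(-8 \right)},35 \right)} j{\left(-6 \right)} = \frac{39 + 35}{35 + \frac{1}{4 - 8}} \left(-6\right) = \frac{1}{35 + \frac{1}{-4}} \cdot 74 \left(-6\right) = \frac{1}{35 - \frac{1}{4}} \cdot 74 \left(-6\right) = \frac{1}{\frac{139}{4}} \cdot 74 \left(-6\right) = \frac{4}{139} \cdot 74 \left(-6\right) = \frac{296}{139} \left(-6\right) = - \frac{1776}{139}$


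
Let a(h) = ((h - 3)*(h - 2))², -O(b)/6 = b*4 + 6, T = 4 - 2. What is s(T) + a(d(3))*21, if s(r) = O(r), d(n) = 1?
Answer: 0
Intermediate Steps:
T = 2
O(b) = -36 - 24*b (O(b) = -6*(b*4 + 6) = -6*(4*b + 6) = -6*(6 + 4*b) = -36 - 24*b)
s(r) = -36 - 24*r
a(h) = (-3 + h)²*(-2 + h)² (a(h) = ((-3 + h)*(-2 + h))² = (-3 + h)²*(-2 + h)²)
s(T) + a(d(3))*21 = (-36 - 24*2) + ((-3 + 1)²*(-2 + 1)²)*21 = (-36 - 48) + ((-2)²*(-1)²)*21 = -84 + (4*1)*21 = -84 + 4*21 = -84 + 84 = 0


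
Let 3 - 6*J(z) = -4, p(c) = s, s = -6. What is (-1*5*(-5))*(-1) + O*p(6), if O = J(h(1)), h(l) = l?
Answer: -32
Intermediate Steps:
p(c) = -6
J(z) = 7/6 (J(z) = ½ - ⅙*(-4) = ½ + ⅔ = 7/6)
O = 7/6 ≈ 1.1667
(-1*5*(-5))*(-1) + O*p(6) = (-1*5*(-5))*(-1) + (7/6)*(-6) = -5*(-5)*(-1) - 7 = 25*(-1) - 7 = -25 - 7 = -32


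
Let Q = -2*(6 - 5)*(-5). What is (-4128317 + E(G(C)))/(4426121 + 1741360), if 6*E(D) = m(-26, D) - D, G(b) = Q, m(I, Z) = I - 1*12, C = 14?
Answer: -4128325/6167481 ≈ -0.66937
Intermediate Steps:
m(I, Z) = -12 + I (m(I, Z) = I - 12 = -12 + I)
Q = 10 (Q = -2*1*(-5) = -2*(-5) = 10)
G(b) = 10
E(D) = -19/3 - D/6 (E(D) = ((-12 - 26) - D)/6 = (-38 - D)/6 = -19/3 - D/6)
(-4128317 + E(G(C)))/(4426121 + 1741360) = (-4128317 + (-19/3 - ⅙*10))/(4426121 + 1741360) = (-4128317 + (-19/3 - 5/3))/6167481 = (-4128317 - 8)*(1/6167481) = -4128325*1/6167481 = -4128325/6167481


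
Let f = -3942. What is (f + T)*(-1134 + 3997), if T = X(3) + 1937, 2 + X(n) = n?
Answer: -5737452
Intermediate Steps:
X(n) = -2 + n
T = 1938 (T = (-2 + 3) + 1937 = 1 + 1937 = 1938)
(f + T)*(-1134 + 3997) = (-3942 + 1938)*(-1134 + 3997) = -2004*2863 = -5737452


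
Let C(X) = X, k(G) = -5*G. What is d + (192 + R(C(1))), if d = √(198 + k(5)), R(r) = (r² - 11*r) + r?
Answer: 183 + √173 ≈ 196.15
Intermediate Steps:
R(r) = r² - 10*r
d = √173 (d = √(198 - 5*5) = √(198 - 25) = √173 ≈ 13.153)
d + (192 + R(C(1))) = √173 + (192 + 1*(-10 + 1)) = √173 + (192 + 1*(-9)) = √173 + (192 - 9) = √173 + 183 = 183 + √173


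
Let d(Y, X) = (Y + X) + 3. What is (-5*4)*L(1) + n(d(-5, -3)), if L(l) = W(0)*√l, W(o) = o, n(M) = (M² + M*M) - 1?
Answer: 49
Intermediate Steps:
d(Y, X) = 3 + X + Y (d(Y, X) = (X + Y) + 3 = 3 + X + Y)
n(M) = -1 + 2*M² (n(M) = (M² + M²) - 1 = 2*M² - 1 = -1 + 2*M²)
L(l) = 0 (L(l) = 0*√l = 0)
(-5*4)*L(1) + n(d(-5, -3)) = -5*4*0 + (-1 + 2*(3 - 3 - 5)²) = -20*0 + (-1 + 2*(-5)²) = 0 + (-1 + 2*25) = 0 + (-1 + 50) = 0 + 49 = 49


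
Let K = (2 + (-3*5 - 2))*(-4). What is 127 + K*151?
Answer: 9187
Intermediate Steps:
K = 60 (K = (2 + (-15 - 2))*(-4) = (2 - 17)*(-4) = -15*(-4) = 60)
127 + K*151 = 127 + 60*151 = 127 + 9060 = 9187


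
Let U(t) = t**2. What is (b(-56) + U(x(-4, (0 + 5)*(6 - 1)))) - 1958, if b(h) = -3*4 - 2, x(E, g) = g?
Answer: -1347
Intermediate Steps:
b(h) = -14 (b(h) = -12 - 2 = -14)
(b(-56) + U(x(-4, (0 + 5)*(6 - 1)))) - 1958 = (-14 + ((0 + 5)*(6 - 1))**2) - 1958 = (-14 + (5*5)**2) - 1958 = (-14 + 25**2) - 1958 = (-14 + 625) - 1958 = 611 - 1958 = -1347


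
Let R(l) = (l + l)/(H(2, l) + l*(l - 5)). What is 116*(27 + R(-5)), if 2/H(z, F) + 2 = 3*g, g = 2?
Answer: 314012/101 ≈ 3109.0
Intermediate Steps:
H(z, F) = ½ (H(z, F) = 2/(-2 + 3*2) = 2/(-2 + 6) = 2/4 = 2*(¼) = ½)
R(l) = 2*l/(½ + l*(-5 + l)) (R(l) = (l + l)/(½ + l*(l - 5)) = (2*l)/(½ + l*(-5 + l)) = 2*l/(½ + l*(-5 + l)))
116*(27 + R(-5)) = 116*(27 + 4*(-5)/(1 - 10*(-5) + 2*(-5)²)) = 116*(27 + 4*(-5)/(1 + 50 + 2*25)) = 116*(27 + 4*(-5)/(1 + 50 + 50)) = 116*(27 + 4*(-5)/101) = 116*(27 + 4*(-5)*(1/101)) = 116*(27 - 20/101) = 116*(2707/101) = 314012/101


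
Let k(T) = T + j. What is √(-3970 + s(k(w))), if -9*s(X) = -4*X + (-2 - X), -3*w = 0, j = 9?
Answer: I*√35683/3 ≈ 62.966*I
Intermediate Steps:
w = 0 (w = -⅓*0 = 0)
k(T) = 9 + T (k(T) = T + 9 = 9 + T)
s(X) = 2/9 + 5*X/9 (s(X) = -(-4*X + (-2 - X))/9 = -(-2 - 5*X)/9 = 2/9 + 5*X/9)
√(-3970 + s(k(w))) = √(-3970 + (2/9 + 5*(9 + 0)/9)) = √(-3970 + (2/9 + (5/9)*9)) = √(-3970 + (2/9 + 5)) = √(-3970 + 47/9) = √(-35683/9) = I*√35683/3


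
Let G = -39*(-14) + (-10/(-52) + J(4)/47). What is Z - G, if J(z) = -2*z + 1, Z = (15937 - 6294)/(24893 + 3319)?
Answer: -9406548217/17237532 ≈ -545.70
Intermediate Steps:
Z = 9643/28212 ≈ 0.34180
J(z) = 1 - 2*z
G = 667265/1222 (G = -39*(-14) + (-10/(-52) + (1 - 2*4)/47) = 546 + (-10*(-1/52) + (1 - 8)*(1/47)) = 546 + (5/26 - 7*1/47) = 546 + (5/26 - 7/47) = 546 + 53/1222 = 667265/1222 ≈ 546.04)
Z - G = 9643/28212 - 1*667265/1222 = 9643/28212 - 667265/1222 = -9406548217/17237532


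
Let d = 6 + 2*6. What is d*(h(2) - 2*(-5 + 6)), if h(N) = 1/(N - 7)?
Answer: -198/5 ≈ -39.600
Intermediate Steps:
h(N) = 1/(-7 + N)
d = 18 (d = 6 + 12 = 18)
d*(h(2) - 2*(-5 + 6)) = 18*(1/(-7 + 2) - 2*(-5 + 6)) = 18*(1/(-5) - 2*1) = 18*(-1/5 - 2) = 18*(-11/5) = -198/5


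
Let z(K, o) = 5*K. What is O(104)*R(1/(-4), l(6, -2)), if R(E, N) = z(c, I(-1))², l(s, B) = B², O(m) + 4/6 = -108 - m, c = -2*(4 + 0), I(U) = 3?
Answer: -1020800/3 ≈ -3.4027e+5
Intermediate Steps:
c = -8 (c = -2*4 = -8)
O(m) = -326/3 - m (O(m) = -⅔ + (-108 - m) = -326/3 - m)
R(E, N) = 1600 (R(E, N) = (5*(-8))² = (-40)² = 1600)
O(104)*R(1/(-4), l(6, -2)) = (-326/3 - 1*104)*1600 = (-326/3 - 104)*1600 = -638/3*1600 = -1020800/3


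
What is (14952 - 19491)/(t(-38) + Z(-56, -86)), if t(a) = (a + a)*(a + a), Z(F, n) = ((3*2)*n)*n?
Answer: -4539/50152 ≈ -0.090505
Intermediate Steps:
Z(F, n) = 6*n**2 (Z(F, n) = (6*n)*n = 6*n**2)
t(a) = 4*a**2 (t(a) = (2*a)*(2*a) = 4*a**2)
(14952 - 19491)/(t(-38) + Z(-56, -86)) = (14952 - 19491)/(4*(-38)**2 + 6*(-86)**2) = -4539/(4*1444 + 6*7396) = -4539/(5776 + 44376) = -4539/50152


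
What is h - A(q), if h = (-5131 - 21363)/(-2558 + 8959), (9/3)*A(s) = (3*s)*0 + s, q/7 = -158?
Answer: 7000024/19203 ≈ 364.53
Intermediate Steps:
q = -1106 (q = 7*(-158) = -1106)
A(s) = s/3 (A(s) = ((3*s)*0 + s)/3 = (0 + s)/3 = s/3)
h = -26494/6401 ≈ -4.1390
h - A(q) = -26494/6401 - (-1106)/3 = -26494/6401 - 1*(-1106/3) = -26494/6401 + 1106/3 = 7000024/19203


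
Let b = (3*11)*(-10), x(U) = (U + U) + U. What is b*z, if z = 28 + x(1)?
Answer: -10230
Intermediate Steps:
x(U) = 3*U (x(U) = 2*U + U = 3*U)
b = -330 (b = 33*(-10) = -330)
z = 31 (z = 28 + 3*1 = 28 + 3 = 31)
b*z = -330*31 = -10230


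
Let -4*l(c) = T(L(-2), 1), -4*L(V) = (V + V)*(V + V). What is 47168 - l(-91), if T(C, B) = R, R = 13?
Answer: 188685/4 ≈ 47171.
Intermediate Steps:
L(V) = -V**2 (L(V) = -(V + V)*(V + V)/4 = -2*V*2*V/4 = -V**2)
T(C, B) = 13
l(c) = -13/4 (l(c) = -1/4*13 = -13/4)
47168 - l(-91) = 47168 - 1*(-13/4) = 47168 + 13/4 = 188685/4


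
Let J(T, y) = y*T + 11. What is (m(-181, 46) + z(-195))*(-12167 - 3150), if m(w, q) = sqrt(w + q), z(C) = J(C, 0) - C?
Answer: -3155302 - 45951*I*sqrt(15) ≈ -3.1553e+6 - 1.7797e+5*I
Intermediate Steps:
J(T, y) = 11 + T*y (J(T, y) = T*y + 11 = 11 + T*y)
z(C) = 11 - C (z(C) = (11 + C*0) - C = (11 + 0) - C = 11 - C)
m(w, q) = sqrt(q + w)
(m(-181, 46) + z(-195))*(-12167 - 3150) = (sqrt(46 - 181) + (11 - 1*(-195)))*(-12167 - 3150) = (sqrt(-135) + (11 + 195))*(-15317) = (3*I*sqrt(15) + 206)*(-15317) = (206 + 3*I*sqrt(15))*(-15317) = -3155302 - 45951*I*sqrt(15)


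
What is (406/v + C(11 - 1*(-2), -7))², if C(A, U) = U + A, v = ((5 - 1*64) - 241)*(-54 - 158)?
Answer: 36482146009/1011240000 ≈ 36.077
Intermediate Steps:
v = 63600 (v = ((5 - 64) - 241)*(-212) = (-59 - 241)*(-212) = -300*(-212) = 63600)
C(A, U) = A + U
(406/v + C(11 - 1*(-2), -7))² = (406/63600 + ((11 - 1*(-2)) - 7))² = (406*(1/63600) + ((11 + 2) - 7))² = (203/31800 + (13 - 7))² = (203/31800 + 6)² = (191003/31800)² = 36482146009/1011240000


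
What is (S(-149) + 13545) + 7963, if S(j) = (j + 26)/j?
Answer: 3204815/149 ≈ 21509.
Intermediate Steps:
S(j) = (26 + j)/j
(S(-149) + 13545) + 7963 = ((26 - 149)/(-149) + 13545) + 7963 = (-1/149*(-123) + 13545) + 7963 = (123/149 + 13545) + 7963 = 2018328/149 + 7963 = 3204815/149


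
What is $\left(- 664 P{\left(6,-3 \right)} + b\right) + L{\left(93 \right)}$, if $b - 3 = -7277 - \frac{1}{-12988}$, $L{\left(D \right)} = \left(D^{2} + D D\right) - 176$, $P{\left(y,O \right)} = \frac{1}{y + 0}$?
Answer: $\frac{379405459}{38964} \approx 9737.3$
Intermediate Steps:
$P{\left(y,O \right)} = \frac{1}{y}$
$L{\left(D \right)} = -176 + 2 D^{2}$ ($L{\left(D \right)} = \left(D^{2} + D^{2}\right) - 176 = 2 D^{2} - 176 = -176 + 2 D^{2}$)
$b = - \frac{94474711}{12988}$ ($b = 3 - \frac{94513675}{12988} = - \frac{94474711}{12988} \approx -7274.0$)
$\left(- 664 P{\left(6,-3 \right)} + b\right) + L{\left(93 \right)} = \left(- \frac{664}{6} - \frac{94474711}{12988}\right) - \left(176 - 2 \cdot 93^{2}\right) = \left(\left(-664\right) \frac{1}{6} - \frac{94474711}{12988}\right) + \left(-176 + 2 \cdot 8649\right) = \left(- \frac{332}{3} - \frac{94474711}{12988}\right) + \left(-176 + 17298\right) = - \frac{287736149}{38964} + 17122 = \frac{379405459}{38964}$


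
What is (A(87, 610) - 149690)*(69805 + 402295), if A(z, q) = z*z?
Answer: -67095324100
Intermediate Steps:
A(z, q) = z²
(A(87, 610) - 149690)*(69805 + 402295) = (87² - 149690)*(69805 + 402295) = (7569 - 149690)*472100 = -142121*472100 = -67095324100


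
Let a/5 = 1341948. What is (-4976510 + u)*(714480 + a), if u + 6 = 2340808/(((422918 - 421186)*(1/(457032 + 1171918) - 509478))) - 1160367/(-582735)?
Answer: -515794840757570060196681155030988/13960498615067336083 ≈ -3.6947e+13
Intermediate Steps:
a = 6709740 (a = 5*1341948 = 6709740)
u = -280006398408717927927/69802493075336680415 (u = -6 + (2340808/(((422918 - 421186)*(1/(457032 + 1171918) - 509478))) - 1160367/(-582735)) = -6 + (2340808/((1732*(1/1628950 - 509478))) - 1160367*(-1/582735)) = -6 + (2340808/((1732*(1/1628950 - 509478))) + 386789/194245) = -6 + (2340808/((1732*(-829914188099/1628950))) + 386789/194245) = -6 + (2340808/(-718705686893734/814475) + 386789/194245) = -6 + (2340808*(-814475/718705686893734) + 386789/194245) = -6 + (-953264797900/359352843446867 + 386789/194245) = -6 + 138808560043302154563/69802493075336680415 = -280006398408717927927/69802493075336680415 ≈ -4.0114)
(-4976510 + u)*(714480 + a) = (-4976510 - 280006398408717927927/69802493075336680415)*(714480 + 6709740) = -347373084820742152169979577/69802493075336680415*7424220 = -515794840757570060196681155030988/13960498615067336083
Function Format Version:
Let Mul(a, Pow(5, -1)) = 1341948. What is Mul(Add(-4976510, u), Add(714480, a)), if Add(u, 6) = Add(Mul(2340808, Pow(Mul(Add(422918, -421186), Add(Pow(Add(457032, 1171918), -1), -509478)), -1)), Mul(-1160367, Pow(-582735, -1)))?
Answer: Rational(-515794840757570060196681155030988, 13960498615067336083) ≈ -3.6947e+13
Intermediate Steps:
a = 6709740 (a = Mul(5, 1341948) = 6709740)
u = Rational(-280006398408717927927, 69802493075336680415) (u = Add(-6, Add(Mul(2340808, Pow(Mul(Add(422918, -421186), Add(Pow(Add(457032, 1171918), -1), -509478)), -1)), Mul(-1160367, Pow(-582735, -1)))) = Add(-6, Add(Mul(2340808, Pow(Mul(1732, Add(Pow(1628950, -1), -509478)), -1)), Mul(-1160367, Rational(-1, 582735)))) = Add(-6, Add(Mul(2340808, Pow(Mul(1732, Add(Rational(1, 1628950), -509478)), -1)), Rational(386789, 194245))) = Add(-6, Add(Mul(2340808, Pow(Mul(1732, Rational(-829914188099, 1628950)), -1)), Rational(386789, 194245))) = Add(-6, Add(Mul(2340808, Pow(Rational(-718705686893734, 814475), -1)), Rational(386789, 194245))) = Add(-6, Add(Mul(2340808, Rational(-814475, 718705686893734)), Rational(386789, 194245))) = Add(-6, Add(Rational(-953264797900, 359352843446867), Rational(386789, 194245))) = Add(-6, Rational(138808560043302154563, 69802493075336680415)) = Rational(-280006398408717927927, 69802493075336680415) ≈ -4.0114)
Mul(Add(-4976510, u), Add(714480, a)) = Mul(Add(-4976510, Rational(-280006398408717927927, 69802493075336680415)), Add(714480, 6709740)) = Mul(Rational(-347373084820742152169979577, 69802493075336680415), 7424220) = Rational(-515794840757570060196681155030988, 13960498615067336083)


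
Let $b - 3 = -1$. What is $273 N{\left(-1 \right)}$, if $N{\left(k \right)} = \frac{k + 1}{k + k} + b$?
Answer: $546$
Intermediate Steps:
$b = 2$ ($b = 3 - 1 = 2$)
$N{\left(k \right)} = 2 + \frac{1 + k}{2 k}$ ($N{\left(k \right)} = \frac{k + 1}{k + k} + 2 = \frac{1 + k}{2 k} + 2 = 2 + \frac{1 + k}{2 k}$)
$273 N{\left(-1 \right)} = 273 \frac{1 + 5 \left(-1\right)}{2 \left(-1\right)} = 273 \cdot \frac{1}{2} \left(-1\right) \left(1 - 5\right) = 273 \cdot \frac{1}{2} \left(-1\right) \left(-4\right) = 273 \cdot 2 = 546$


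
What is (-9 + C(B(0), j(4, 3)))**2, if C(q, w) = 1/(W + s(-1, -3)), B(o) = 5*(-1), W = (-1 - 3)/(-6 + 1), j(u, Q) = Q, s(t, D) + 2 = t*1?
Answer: 10816/121 ≈ 89.388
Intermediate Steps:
s(t, D) = -2 + t (s(t, D) = -2 + t*1 = -2 + t)
W = 4/5 (W = -4/(-5) = -4*(-1/5) = 4/5 ≈ 0.80000)
B(o) = -5
C(q, w) = -5/11 (C(q, w) = 1/(4/5 + (-2 - 1)) = 1/(4/5 - 3) = 1/(-11/5) = -5/11)
(-9 + C(B(0), j(4, 3)))**2 = (-9 - 5/11)**2 = (-104/11)**2 = 10816/121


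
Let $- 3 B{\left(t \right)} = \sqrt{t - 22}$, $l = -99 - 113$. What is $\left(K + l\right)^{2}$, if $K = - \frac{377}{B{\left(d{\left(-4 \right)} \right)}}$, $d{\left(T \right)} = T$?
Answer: $- \frac{8509}{2} + 18444 i \sqrt{26} \approx -4254.5 + 94046.0 i$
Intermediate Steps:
$l = -212$
$B{\left(t \right)} = - \frac{\sqrt{-22 + t}}{3}$ ($B{\left(t \right)} = - \frac{\sqrt{t - 22}}{3} = - \frac{\sqrt{-22 + t}}{3}$)
$K = - \frac{87 i \sqrt{26}}{2}$ ($K = - \frac{377}{\left(- \frac{1}{3}\right) \sqrt{-22 - 4}} = - \frac{377}{\left(- \frac{1}{3}\right) \sqrt{-26}} = - \frac{377}{\left(- \frac{1}{3}\right) i \sqrt{26}} = - 377 \frac{3 i \sqrt{26}}{26} = - \frac{87 i \sqrt{26}}{2} \approx - 221.81 i$)
$\left(K + l\right)^{2} = \left(- \frac{87 i \sqrt{26}}{2} - 212\right)^{2} = \left(-212 - \frac{87 i \sqrt{26}}{2}\right)^{2}$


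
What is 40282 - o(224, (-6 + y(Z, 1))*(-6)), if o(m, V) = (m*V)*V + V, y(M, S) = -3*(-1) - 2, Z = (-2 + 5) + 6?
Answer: -161348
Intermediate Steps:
Z = 9 (Z = 3 + 6 = 9)
y(M, S) = 1 (y(M, S) = 3 - 2 = 1)
o(m, V) = V + m*V² (o(m, V) = (V*m)*V + V = m*V² + V = V + m*V²)
40282 - o(224, (-6 + y(Z, 1))*(-6)) = 40282 - (-6 + 1)*(-6)*(1 + ((-6 + 1)*(-6))*224) = 40282 - (-5*(-6))*(1 - 5*(-6)*224) = 40282 - 30*(1 + 30*224) = 40282 - 30*(1 + 6720) = 40282 - 30*6721 = 40282 - 1*201630 = 40282 - 201630 = -161348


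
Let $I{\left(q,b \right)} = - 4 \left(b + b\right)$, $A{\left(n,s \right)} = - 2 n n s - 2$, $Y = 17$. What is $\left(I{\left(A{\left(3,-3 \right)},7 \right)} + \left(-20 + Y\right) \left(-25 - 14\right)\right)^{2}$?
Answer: $3721$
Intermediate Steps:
$A{\left(n,s \right)} = -2 - 2 s n^{2}$ ($A{\left(n,s \right)} = - 2 n^{2} s - 2 = - 2 s n^{2} - 2 = -2 - 2 s n^{2}$)
$I{\left(q,b \right)} = - 8 b$ ($I{\left(q,b \right)} = - 4 \cdot 2 b = - 8 b$)
$\left(I{\left(A{\left(3,-3 \right)},7 \right)} + \left(-20 + Y\right) \left(-25 - 14\right)\right)^{2} = \left(\left(-8\right) 7 + \left(-20 + 17\right) \left(-25 - 14\right)\right)^{2} = \left(-56 - -117\right)^{2} = \left(-56 + 117\right)^{2} = 61^{2} = 3721$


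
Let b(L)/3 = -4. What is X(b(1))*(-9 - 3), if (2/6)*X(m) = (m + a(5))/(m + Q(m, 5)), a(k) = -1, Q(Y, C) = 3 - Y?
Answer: 156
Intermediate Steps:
b(L) = -12 (b(L) = 3*(-4) = -12)
X(m) = -1 + m (X(m) = 3*((m - 1)/(m + (3 - m))) = 3*((-1 + m)/3) = 3*((-1 + m)*(⅓)) = 3*(-⅓ + m/3) = -1 + m)
X(b(1))*(-9 - 3) = (-1 - 12)*(-9 - 3) = -13*(-12) = 156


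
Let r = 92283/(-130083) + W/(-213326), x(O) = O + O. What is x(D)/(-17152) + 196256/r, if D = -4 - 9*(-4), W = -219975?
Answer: 486520129810082199/797625590252 ≈ 6.0996e+5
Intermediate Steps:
D = 32 (D = -4 + 36 = 32)
x(O) = 2*O
r = 2976214889/9250028686 (r = 92283/(-130083) - 219975/(-213326) = 92283*(-1/130083) - 219975*(-1/213326) = -30761/43361 + 219975/213326 = 2976214889/9250028686 ≈ 0.32175)
x(D)/(-17152) + 196256/r = (2*32)/(-17152) + 196256/(2976214889/9250028686) = 64*(-1/17152) + 196256*(9250028686/2976214889) = -1/268 + 1815373629799616/2976214889 = 486520129810082199/797625590252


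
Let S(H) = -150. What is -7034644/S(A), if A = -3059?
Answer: 3517322/75 ≈ 46898.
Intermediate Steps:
-7034644/S(A) = -7034644/(-150) = -7034644*(-1/150) = 3517322/75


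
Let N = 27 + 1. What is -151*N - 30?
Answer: -4258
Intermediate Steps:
N = 28
-151*N - 30 = -151*28 - 30 = -4228 - 30 = -4258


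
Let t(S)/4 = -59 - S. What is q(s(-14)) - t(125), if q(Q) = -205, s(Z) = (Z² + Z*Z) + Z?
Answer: 531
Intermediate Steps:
t(S) = -236 - 4*S (t(S) = 4*(-59 - S) = -236 - 4*S)
s(Z) = Z + 2*Z² (s(Z) = (Z² + Z²) + Z = 2*Z² + Z = Z + 2*Z²)
q(s(-14)) - t(125) = -205 - (-236 - 4*125) = -205 - (-236 - 500) = -205 - 1*(-736) = -205 + 736 = 531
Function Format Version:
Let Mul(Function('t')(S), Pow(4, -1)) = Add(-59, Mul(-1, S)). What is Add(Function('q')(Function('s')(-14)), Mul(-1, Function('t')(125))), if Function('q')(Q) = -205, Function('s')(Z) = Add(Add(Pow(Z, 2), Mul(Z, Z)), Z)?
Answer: 531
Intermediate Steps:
Function('t')(S) = Add(-236, Mul(-4, S)) (Function('t')(S) = Mul(4, Add(-59, Mul(-1, S))) = Add(-236, Mul(-4, S)))
Function('s')(Z) = Add(Z, Mul(2, Pow(Z, 2))) (Function('s')(Z) = Add(Add(Pow(Z, 2), Pow(Z, 2)), Z) = Add(Mul(2, Pow(Z, 2)), Z) = Add(Z, Mul(2, Pow(Z, 2))))
Add(Function('q')(Function('s')(-14)), Mul(-1, Function('t')(125))) = Add(-205, Mul(-1, Add(-236, Mul(-4, 125)))) = Add(-205, Mul(-1, Add(-236, -500))) = Add(-205, Mul(-1, -736)) = Add(-205, 736) = 531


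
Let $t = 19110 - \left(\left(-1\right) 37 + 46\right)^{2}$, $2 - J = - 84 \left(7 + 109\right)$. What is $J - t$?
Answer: $-9283$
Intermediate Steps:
$J = 9746$ ($J = 2 - - 84 \left(7 + 109\right) = 2 - \left(-84\right) 116 = 2 - -9744 = 2 + 9744 = 9746$)
$t = 19029$ ($t = 19110 - \left(-37 + 46\right)^{2} = 19110 - 9^{2} = 19110 - 81 = 19029$)
$J - t = 9746 - 19029 = -9283$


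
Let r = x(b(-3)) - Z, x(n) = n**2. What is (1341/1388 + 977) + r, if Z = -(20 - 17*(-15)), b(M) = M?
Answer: 1751609/1388 ≈ 1262.0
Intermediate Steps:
Z = -275 (Z = -(20 + 255) = -1*275 = -275)
r = 284 (r = (-3)**2 - 1*(-275) = 9 + 275 = 284)
(1341/1388 + 977) + r = (1341/1388 + 977) + 284 = 1357417/1388 + 284 = 1751609/1388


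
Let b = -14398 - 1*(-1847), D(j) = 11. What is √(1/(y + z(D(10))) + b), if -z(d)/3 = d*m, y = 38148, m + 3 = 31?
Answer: I*√483083169382/6204 ≈ 112.03*I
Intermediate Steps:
m = 28 (m = -3 + 31 = 28)
b = -12551 (b = -14398 + 1847 = -12551)
z(d) = -84*d (z(d) = -3*d*28 = -84*d)
√(1/(y + z(D(10))) + b) = √(1/(38148 - 84*11) - 12551) = √(1/(38148 - 924) - 12551) = √(1/37224 - 12551) = √(-467198423/37224) = I*√483083169382/6204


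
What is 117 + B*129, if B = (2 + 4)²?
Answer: 4761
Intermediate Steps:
B = 36 (B = 6² = 36)
117 + B*129 = 117 + 36*129 = 117 + 4644 = 4761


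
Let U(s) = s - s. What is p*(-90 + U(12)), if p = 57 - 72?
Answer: 1350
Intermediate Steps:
p = -15
U(s) = 0
p*(-90 + U(12)) = -15*(-90 + 0) = -15*(-90) = 1350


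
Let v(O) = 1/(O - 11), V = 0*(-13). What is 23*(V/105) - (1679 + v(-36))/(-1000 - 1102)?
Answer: 39456/49397 ≈ 0.79875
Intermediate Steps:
V = 0
v(O) = 1/(-11 + O)
23*(V/105) - (1679 + v(-36))/(-1000 - 1102) = 23*(0/105) - (1679 + 1/(-11 - 36))/(-1000 - 1102) = 23*(0*(1/105)) - (1679 + 1/(-47))/(-2102) = 23*0 - (1679 - 1/47)*(-1)/2102 = 0 - 78912*(-1)/(47*2102) = 0 - 1*(-39456/49397) = 0 + 39456/49397 = 39456/49397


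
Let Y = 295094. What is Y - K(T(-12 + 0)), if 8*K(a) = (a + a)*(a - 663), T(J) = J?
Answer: 293069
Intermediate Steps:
K(a) = a*(-663 + a)/4 (K(a) = ((a + a)*(a - 663))/8 = ((2*a)*(-663 + a))/8 = (2*a*(-663 + a))/8 = a*(-663 + a)/4)
Y - K(T(-12 + 0)) = 295094 - (-12 + 0)*(-663 + (-12 + 0))/4 = 295094 - (-12)*(-663 - 12)/4 = 295094 - (-12)*(-675)/4 = 295094 - 1*2025 = 295094 - 2025 = 293069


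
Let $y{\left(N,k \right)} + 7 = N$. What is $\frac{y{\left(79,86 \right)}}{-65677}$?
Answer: $- \frac{72}{65677} \approx -0.0010963$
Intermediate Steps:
$y{\left(N,k \right)} = -7 + N$
$\frac{y{\left(79,86 \right)}}{-65677} = \frac{-7 + 79}{-65677} = 72 \left(- \frac{1}{65677}\right) = - \frac{72}{65677}$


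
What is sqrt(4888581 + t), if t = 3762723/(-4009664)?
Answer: 3*sqrt(136450839315545079)/501208 ≈ 2211.0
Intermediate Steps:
t = -3762723/4009664 (t = 3762723*(-1/4009664) = -3762723/4009664 ≈ -0.93841)
sqrt(4888581 + t) = sqrt(4888581 - 3762723/4009664) = sqrt(19601563484061/4009664) = 3*sqrt(136450839315545079)/501208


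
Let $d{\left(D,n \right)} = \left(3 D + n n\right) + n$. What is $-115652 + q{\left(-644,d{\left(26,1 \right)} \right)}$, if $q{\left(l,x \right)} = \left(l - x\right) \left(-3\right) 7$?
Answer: $-100448$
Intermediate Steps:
$d{\left(D,n \right)} = n + n^{2} + 3 D$ ($d{\left(D,n \right)} = \left(3 D + n^{2}\right) + n = \left(n^{2} + 3 D\right) + n = n + n^{2} + 3 D$)
$q{\left(l,x \right)} = - 21 l + 21 x$ ($q{\left(l,x \right)} = \left(- 3 l + 3 x\right) 7 = - 21 l + 21 x$)
$-115652 + q{\left(-644,d{\left(26,1 \right)} \right)} = -115652 + \left(\left(-21\right) \left(-644\right) + 21 \left(1 + 1^{2} + 3 \cdot 26\right)\right) = -115652 + \left(13524 + 21 \left(1 + 1 + 78\right)\right) = -115652 + \left(13524 + 21 \cdot 80\right) = -115652 + \left(13524 + 1680\right) = -115652 + 15204 = -100448$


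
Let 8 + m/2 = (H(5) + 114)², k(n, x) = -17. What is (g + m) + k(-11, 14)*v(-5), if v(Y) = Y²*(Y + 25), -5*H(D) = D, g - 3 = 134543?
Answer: 151568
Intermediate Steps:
g = 134546 (g = 3 + 134543 = 134546)
H(D) = -D/5
m = 25522 (m = -16 + 2*(-⅕*5 + 114)² = -16 + 2*(-1 + 114)² = -16 + 2*113² = -16 + 2*12769 = -16 + 25538 = 25522)
v(Y) = Y²*(25 + Y)
(g + m) + k(-11, 14)*v(-5) = (134546 + 25522) - 17*(-5)²*(25 - 5) = 160068 - 425*20 = 160068 - 17*500 = 160068 - 8500 = 151568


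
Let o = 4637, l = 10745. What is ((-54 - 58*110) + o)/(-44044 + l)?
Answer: 1797/33299 ≈ 0.053966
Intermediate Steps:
((-54 - 58*110) + o)/(-44044 + l) = ((-54 - 58*110) + 4637)/(-44044 + 10745) = ((-54 - 6380) + 4637)/(-33299) = (-6434 + 4637)*(-1/33299) = -1797*(-1/33299) = 1797/33299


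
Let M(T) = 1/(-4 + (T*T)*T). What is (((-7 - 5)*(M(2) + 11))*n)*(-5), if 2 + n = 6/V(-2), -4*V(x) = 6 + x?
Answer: -5400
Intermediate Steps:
V(x) = -3/2 - x/4 (V(x) = -(6 + x)/4 = -3/2 - x/4)
M(T) = 1/(-4 + T³) (M(T) = 1/(-4 + T²*T) = 1/(-4 + T³))
n = -8 (n = -2 + 6/(-3/2 - ¼*(-2)) = -2 + 6/(-3/2 + ½) = -2 + 6/(-1) = -2 + 6*(-1) = -2 - 6 = -8)
(((-7 - 5)*(M(2) + 11))*n)*(-5) = (((-7 - 5)*(1/(-4 + 2³) + 11))*(-8))*(-5) = (-12*(1/(-4 + 8) + 11)*(-8))*(-5) = (-12*(1/4 + 11)*(-8))*(-5) = (-12*(¼ + 11)*(-8))*(-5) = (-12*45/4*(-8))*(-5) = -135*(-8)*(-5) = 1080*(-5) = -5400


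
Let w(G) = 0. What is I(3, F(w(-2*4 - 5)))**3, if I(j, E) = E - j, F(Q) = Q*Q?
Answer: -27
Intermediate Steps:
F(Q) = Q**2
I(3, F(w(-2*4 - 5)))**3 = (0**2 - 1*3)**3 = (0 - 3)**3 = (-3)**3 = -27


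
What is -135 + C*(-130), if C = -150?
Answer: 19365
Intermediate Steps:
-135 + C*(-130) = -135 - 150*(-130) = -135 + 19500 = 19365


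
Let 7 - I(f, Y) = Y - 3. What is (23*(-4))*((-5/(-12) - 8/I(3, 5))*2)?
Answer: 3266/15 ≈ 217.73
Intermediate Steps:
I(f, Y) = 10 - Y (I(f, Y) = 7 - (Y - 3) = 7 - (-3 + Y) = 7 + (3 - Y) = 10 - Y)
(23*(-4))*((-5/(-12) - 8/I(3, 5))*2) = (23*(-4))*((-5/(-12) - 8/(10 - 1*5))*2) = -92*(-5*(-1/12) - 8/(10 - 5))*2 = -92*(5/12 - 8/5)*2 = -(-1633)*2/15 = -92*(-71/30) = 3266/15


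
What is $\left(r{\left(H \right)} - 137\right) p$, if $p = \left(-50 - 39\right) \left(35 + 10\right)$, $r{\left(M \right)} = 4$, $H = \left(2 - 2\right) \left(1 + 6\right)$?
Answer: $532665$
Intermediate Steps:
$H = 0$ ($H = 0 \cdot 7 = 0$)
$p = -4005$ ($p = \left(-89\right) 45 = -4005$)
$\left(r{\left(H \right)} - 137\right) p = \left(4 - 137\right) \left(-4005\right) = \left(-133\right) \left(-4005\right) = 532665$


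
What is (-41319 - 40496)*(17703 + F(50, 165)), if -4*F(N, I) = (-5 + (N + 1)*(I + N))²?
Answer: 2455488805055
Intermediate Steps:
F(N, I) = -(-5 + (1 + N)*(I + N))²/4 (F(N, I) = -(-5 + (N + 1)*(I + N))²/4 = -(-5 + (1 + N)*(I + N))²/4)
(-41319 - 40496)*(17703 + F(50, 165)) = (-41319 - 40496)*(17703 - (-5 + 165 + 50 + 50² + 165*50)²/4) = -81815*(17703 - (-5 + 165 + 50 + 2500 + 8250)²/4) = -81815*(17703 - ¼*10960²) = -81815*(17703 - ¼*120121600) = -81815*(17703 - 30030400) = -81815*(-30012697) = 2455488805055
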